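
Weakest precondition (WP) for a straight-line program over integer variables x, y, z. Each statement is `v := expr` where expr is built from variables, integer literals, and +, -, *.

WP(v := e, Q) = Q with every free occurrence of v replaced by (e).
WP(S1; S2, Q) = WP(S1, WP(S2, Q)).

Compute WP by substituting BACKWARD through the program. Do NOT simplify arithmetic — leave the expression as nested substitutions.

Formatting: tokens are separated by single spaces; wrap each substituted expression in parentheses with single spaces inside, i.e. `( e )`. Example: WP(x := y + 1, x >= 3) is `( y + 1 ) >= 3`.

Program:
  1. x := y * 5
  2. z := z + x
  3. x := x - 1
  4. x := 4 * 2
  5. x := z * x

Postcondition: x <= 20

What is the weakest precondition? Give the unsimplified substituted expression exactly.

post: x <= 20
stmt 5: x := z * x  -- replace 1 occurrence(s) of x with (z * x)
  => ( z * x ) <= 20
stmt 4: x := 4 * 2  -- replace 1 occurrence(s) of x with (4 * 2)
  => ( z * ( 4 * 2 ) ) <= 20
stmt 3: x := x - 1  -- replace 0 occurrence(s) of x with (x - 1)
  => ( z * ( 4 * 2 ) ) <= 20
stmt 2: z := z + x  -- replace 1 occurrence(s) of z with (z + x)
  => ( ( z + x ) * ( 4 * 2 ) ) <= 20
stmt 1: x := y * 5  -- replace 1 occurrence(s) of x with (y * 5)
  => ( ( z + ( y * 5 ) ) * ( 4 * 2 ) ) <= 20

Answer: ( ( z + ( y * 5 ) ) * ( 4 * 2 ) ) <= 20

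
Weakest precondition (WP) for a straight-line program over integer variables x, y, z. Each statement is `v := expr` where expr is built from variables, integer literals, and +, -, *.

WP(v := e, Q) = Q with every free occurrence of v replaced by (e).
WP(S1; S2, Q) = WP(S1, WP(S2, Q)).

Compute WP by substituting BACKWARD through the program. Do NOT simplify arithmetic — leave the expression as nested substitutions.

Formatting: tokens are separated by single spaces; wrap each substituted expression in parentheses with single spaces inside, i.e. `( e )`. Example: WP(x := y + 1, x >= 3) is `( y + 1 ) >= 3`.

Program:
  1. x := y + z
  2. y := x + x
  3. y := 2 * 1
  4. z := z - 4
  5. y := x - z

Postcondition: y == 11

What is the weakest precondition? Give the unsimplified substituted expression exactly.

Answer: ( ( y + z ) - ( z - 4 ) ) == 11

Derivation:
post: y == 11
stmt 5: y := x - z  -- replace 1 occurrence(s) of y with (x - z)
  => ( x - z ) == 11
stmt 4: z := z - 4  -- replace 1 occurrence(s) of z with (z - 4)
  => ( x - ( z - 4 ) ) == 11
stmt 3: y := 2 * 1  -- replace 0 occurrence(s) of y with (2 * 1)
  => ( x - ( z - 4 ) ) == 11
stmt 2: y := x + x  -- replace 0 occurrence(s) of y with (x + x)
  => ( x - ( z - 4 ) ) == 11
stmt 1: x := y + z  -- replace 1 occurrence(s) of x with (y + z)
  => ( ( y + z ) - ( z - 4 ) ) == 11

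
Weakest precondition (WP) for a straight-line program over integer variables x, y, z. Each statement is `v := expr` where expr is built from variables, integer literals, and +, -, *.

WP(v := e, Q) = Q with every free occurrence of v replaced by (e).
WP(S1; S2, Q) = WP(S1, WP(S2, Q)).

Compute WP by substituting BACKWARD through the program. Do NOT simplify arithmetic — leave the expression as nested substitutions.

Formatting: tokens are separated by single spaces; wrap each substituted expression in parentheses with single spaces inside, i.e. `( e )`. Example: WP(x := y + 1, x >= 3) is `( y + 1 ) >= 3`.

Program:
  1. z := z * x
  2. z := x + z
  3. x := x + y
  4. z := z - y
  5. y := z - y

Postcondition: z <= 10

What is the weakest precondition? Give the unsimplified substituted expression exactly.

Answer: ( ( x + ( z * x ) ) - y ) <= 10

Derivation:
post: z <= 10
stmt 5: y := z - y  -- replace 0 occurrence(s) of y with (z - y)
  => z <= 10
stmt 4: z := z - y  -- replace 1 occurrence(s) of z with (z - y)
  => ( z - y ) <= 10
stmt 3: x := x + y  -- replace 0 occurrence(s) of x with (x + y)
  => ( z - y ) <= 10
stmt 2: z := x + z  -- replace 1 occurrence(s) of z with (x + z)
  => ( ( x + z ) - y ) <= 10
stmt 1: z := z * x  -- replace 1 occurrence(s) of z with (z * x)
  => ( ( x + ( z * x ) ) - y ) <= 10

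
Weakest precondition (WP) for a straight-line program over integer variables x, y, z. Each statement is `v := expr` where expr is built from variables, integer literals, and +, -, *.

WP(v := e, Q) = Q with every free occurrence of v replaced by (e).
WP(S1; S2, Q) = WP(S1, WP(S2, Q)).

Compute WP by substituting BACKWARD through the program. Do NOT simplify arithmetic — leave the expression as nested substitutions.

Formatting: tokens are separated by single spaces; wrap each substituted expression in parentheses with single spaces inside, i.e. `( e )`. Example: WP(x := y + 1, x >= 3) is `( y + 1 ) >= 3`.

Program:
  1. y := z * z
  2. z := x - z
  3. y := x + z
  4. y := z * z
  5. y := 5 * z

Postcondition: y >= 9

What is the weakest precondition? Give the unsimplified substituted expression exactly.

post: y >= 9
stmt 5: y := 5 * z  -- replace 1 occurrence(s) of y with (5 * z)
  => ( 5 * z ) >= 9
stmt 4: y := z * z  -- replace 0 occurrence(s) of y with (z * z)
  => ( 5 * z ) >= 9
stmt 3: y := x + z  -- replace 0 occurrence(s) of y with (x + z)
  => ( 5 * z ) >= 9
stmt 2: z := x - z  -- replace 1 occurrence(s) of z with (x - z)
  => ( 5 * ( x - z ) ) >= 9
stmt 1: y := z * z  -- replace 0 occurrence(s) of y with (z * z)
  => ( 5 * ( x - z ) ) >= 9

Answer: ( 5 * ( x - z ) ) >= 9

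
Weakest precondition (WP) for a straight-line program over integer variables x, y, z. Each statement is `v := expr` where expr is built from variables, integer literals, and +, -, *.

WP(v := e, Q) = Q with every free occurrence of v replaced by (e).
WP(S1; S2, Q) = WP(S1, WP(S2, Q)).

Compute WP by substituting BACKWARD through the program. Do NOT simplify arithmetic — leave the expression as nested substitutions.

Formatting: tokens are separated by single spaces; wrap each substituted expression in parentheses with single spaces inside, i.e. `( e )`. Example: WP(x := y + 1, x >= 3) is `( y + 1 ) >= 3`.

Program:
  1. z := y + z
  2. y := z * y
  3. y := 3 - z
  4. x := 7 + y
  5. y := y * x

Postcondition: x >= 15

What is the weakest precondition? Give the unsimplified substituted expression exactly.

Answer: ( 7 + ( 3 - ( y + z ) ) ) >= 15

Derivation:
post: x >= 15
stmt 5: y := y * x  -- replace 0 occurrence(s) of y with (y * x)
  => x >= 15
stmt 4: x := 7 + y  -- replace 1 occurrence(s) of x with (7 + y)
  => ( 7 + y ) >= 15
stmt 3: y := 3 - z  -- replace 1 occurrence(s) of y with (3 - z)
  => ( 7 + ( 3 - z ) ) >= 15
stmt 2: y := z * y  -- replace 0 occurrence(s) of y with (z * y)
  => ( 7 + ( 3 - z ) ) >= 15
stmt 1: z := y + z  -- replace 1 occurrence(s) of z with (y + z)
  => ( 7 + ( 3 - ( y + z ) ) ) >= 15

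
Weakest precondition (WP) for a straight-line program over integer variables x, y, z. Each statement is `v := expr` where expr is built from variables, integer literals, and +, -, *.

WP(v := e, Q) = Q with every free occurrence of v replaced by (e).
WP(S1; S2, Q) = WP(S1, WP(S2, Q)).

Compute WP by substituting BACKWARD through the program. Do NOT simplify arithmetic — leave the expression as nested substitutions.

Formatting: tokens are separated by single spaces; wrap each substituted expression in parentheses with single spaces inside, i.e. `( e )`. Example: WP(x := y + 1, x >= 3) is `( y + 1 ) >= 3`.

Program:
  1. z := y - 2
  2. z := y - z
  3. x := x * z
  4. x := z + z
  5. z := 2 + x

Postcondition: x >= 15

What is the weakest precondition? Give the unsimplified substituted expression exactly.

Answer: ( ( y - ( y - 2 ) ) + ( y - ( y - 2 ) ) ) >= 15

Derivation:
post: x >= 15
stmt 5: z := 2 + x  -- replace 0 occurrence(s) of z with (2 + x)
  => x >= 15
stmt 4: x := z + z  -- replace 1 occurrence(s) of x with (z + z)
  => ( z + z ) >= 15
stmt 3: x := x * z  -- replace 0 occurrence(s) of x with (x * z)
  => ( z + z ) >= 15
stmt 2: z := y - z  -- replace 2 occurrence(s) of z with (y - z)
  => ( ( y - z ) + ( y - z ) ) >= 15
stmt 1: z := y - 2  -- replace 2 occurrence(s) of z with (y - 2)
  => ( ( y - ( y - 2 ) ) + ( y - ( y - 2 ) ) ) >= 15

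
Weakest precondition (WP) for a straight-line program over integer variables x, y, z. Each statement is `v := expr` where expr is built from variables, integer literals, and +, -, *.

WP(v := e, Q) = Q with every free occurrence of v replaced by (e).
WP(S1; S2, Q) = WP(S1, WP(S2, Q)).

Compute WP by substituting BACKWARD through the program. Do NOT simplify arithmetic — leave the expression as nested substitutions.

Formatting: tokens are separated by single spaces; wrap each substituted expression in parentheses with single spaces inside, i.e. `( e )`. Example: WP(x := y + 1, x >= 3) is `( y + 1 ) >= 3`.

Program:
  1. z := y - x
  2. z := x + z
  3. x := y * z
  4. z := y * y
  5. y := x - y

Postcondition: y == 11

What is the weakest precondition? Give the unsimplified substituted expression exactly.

post: y == 11
stmt 5: y := x - y  -- replace 1 occurrence(s) of y with (x - y)
  => ( x - y ) == 11
stmt 4: z := y * y  -- replace 0 occurrence(s) of z with (y * y)
  => ( x - y ) == 11
stmt 3: x := y * z  -- replace 1 occurrence(s) of x with (y * z)
  => ( ( y * z ) - y ) == 11
stmt 2: z := x + z  -- replace 1 occurrence(s) of z with (x + z)
  => ( ( y * ( x + z ) ) - y ) == 11
stmt 1: z := y - x  -- replace 1 occurrence(s) of z with (y - x)
  => ( ( y * ( x + ( y - x ) ) ) - y ) == 11

Answer: ( ( y * ( x + ( y - x ) ) ) - y ) == 11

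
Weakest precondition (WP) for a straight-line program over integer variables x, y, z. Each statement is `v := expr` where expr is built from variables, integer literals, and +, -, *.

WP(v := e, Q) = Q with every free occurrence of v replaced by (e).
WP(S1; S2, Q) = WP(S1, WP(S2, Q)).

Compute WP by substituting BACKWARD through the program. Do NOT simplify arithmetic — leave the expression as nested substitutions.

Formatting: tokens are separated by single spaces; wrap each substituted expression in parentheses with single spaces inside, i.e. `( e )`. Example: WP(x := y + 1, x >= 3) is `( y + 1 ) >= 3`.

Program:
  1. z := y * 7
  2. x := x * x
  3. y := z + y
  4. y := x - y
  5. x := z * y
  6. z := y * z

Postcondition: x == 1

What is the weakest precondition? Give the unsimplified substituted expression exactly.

post: x == 1
stmt 6: z := y * z  -- replace 0 occurrence(s) of z with (y * z)
  => x == 1
stmt 5: x := z * y  -- replace 1 occurrence(s) of x with (z * y)
  => ( z * y ) == 1
stmt 4: y := x - y  -- replace 1 occurrence(s) of y with (x - y)
  => ( z * ( x - y ) ) == 1
stmt 3: y := z + y  -- replace 1 occurrence(s) of y with (z + y)
  => ( z * ( x - ( z + y ) ) ) == 1
stmt 2: x := x * x  -- replace 1 occurrence(s) of x with (x * x)
  => ( z * ( ( x * x ) - ( z + y ) ) ) == 1
stmt 1: z := y * 7  -- replace 2 occurrence(s) of z with (y * 7)
  => ( ( y * 7 ) * ( ( x * x ) - ( ( y * 7 ) + y ) ) ) == 1

Answer: ( ( y * 7 ) * ( ( x * x ) - ( ( y * 7 ) + y ) ) ) == 1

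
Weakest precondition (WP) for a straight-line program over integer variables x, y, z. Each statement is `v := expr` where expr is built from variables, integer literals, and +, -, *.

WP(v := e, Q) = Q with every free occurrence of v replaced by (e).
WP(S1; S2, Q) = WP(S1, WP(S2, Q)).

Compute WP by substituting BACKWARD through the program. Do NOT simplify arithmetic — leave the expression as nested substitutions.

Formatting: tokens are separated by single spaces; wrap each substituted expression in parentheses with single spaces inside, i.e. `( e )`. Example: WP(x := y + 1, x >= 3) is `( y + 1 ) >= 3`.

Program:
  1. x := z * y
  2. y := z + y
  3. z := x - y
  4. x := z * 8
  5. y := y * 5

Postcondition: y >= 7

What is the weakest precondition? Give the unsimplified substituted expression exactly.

post: y >= 7
stmt 5: y := y * 5  -- replace 1 occurrence(s) of y with (y * 5)
  => ( y * 5 ) >= 7
stmt 4: x := z * 8  -- replace 0 occurrence(s) of x with (z * 8)
  => ( y * 5 ) >= 7
stmt 3: z := x - y  -- replace 0 occurrence(s) of z with (x - y)
  => ( y * 5 ) >= 7
stmt 2: y := z + y  -- replace 1 occurrence(s) of y with (z + y)
  => ( ( z + y ) * 5 ) >= 7
stmt 1: x := z * y  -- replace 0 occurrence(s) of x with (z * y)
  => ( ( z + y ) * 5 ) >= 7

Answer: ( ( z + y ) * 5 ) >= 7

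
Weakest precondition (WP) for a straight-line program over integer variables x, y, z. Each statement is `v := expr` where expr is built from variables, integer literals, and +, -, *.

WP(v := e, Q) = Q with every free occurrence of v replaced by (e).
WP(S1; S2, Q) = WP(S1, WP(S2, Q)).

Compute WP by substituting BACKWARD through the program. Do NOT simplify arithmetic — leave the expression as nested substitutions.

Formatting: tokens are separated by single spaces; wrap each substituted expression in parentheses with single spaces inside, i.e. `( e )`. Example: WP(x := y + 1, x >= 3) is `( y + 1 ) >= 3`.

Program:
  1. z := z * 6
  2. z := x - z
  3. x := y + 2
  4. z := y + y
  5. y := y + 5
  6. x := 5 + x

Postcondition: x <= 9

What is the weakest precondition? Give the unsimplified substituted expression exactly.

post: x <= 9
stmt 6: x := 5 + x  -- replace 1 occurrence(s) of x with (5 + x)
  => ( 5 + x ) <= 9
stmt 5: y := y + 5  -- replace 0 occurrence(s) of y with (y + 5)
  => ( 5 + x ) <= 9
stmt 4: z := y + y  -- replace 0 occurrence(s) of z with (y + y)
  => ( 5 + x ) <= 9
stmt 3: x := y + 2  -- replace 1 occurrence(s) of x with (y + 2)
  => ( 5 + ( y + 2 ) ) <= 9
stmt 2: z := x - z  -- replace 0 occurrence(s) of z with (x - z)
  => ( 5 + ( y + 2 ) ) <= 9
stmt 1: z := z * 6  -- replace 0 occurrence(s) of z with (z * 6)
  => ( 5 + ( y + 2 ) ) <= 9

Answer: ( 5 + ( y + 2 ) ) <= 9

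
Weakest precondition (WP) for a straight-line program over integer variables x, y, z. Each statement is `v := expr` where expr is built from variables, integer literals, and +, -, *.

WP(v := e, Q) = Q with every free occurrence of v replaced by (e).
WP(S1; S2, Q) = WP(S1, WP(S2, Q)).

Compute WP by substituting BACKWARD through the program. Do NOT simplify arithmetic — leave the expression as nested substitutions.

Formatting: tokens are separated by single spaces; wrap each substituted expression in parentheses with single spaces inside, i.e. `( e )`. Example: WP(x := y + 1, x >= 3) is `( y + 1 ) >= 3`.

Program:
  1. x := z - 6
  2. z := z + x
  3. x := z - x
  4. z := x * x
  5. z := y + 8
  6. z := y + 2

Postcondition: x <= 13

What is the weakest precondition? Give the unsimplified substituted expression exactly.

Answer: ( ( z + ( z - 6 ) ) - ( z - 6 ) ) <= 13

Derivation:
post: x <= 13
stmt 6: z := y + 2  -- replace 0 occurrence(s) of z with (y + 2)
  => x <= 13
stmt 5: z := y + 8  -- replace 0 occurrence(s) of z with (y + 8)
  => x <= 13
stmt 4: z := x * x  -- replace 0 occurrence(s) of z with (x * x)
  => x <= 13
stmt 3: x := z - x  -- replace 1 occurrence(s) of x with (z - x)
  => ( z - x ) <= 13
stmt 2: z := z + x  -- replace 1 occurrence(s) of z with (z + x)
  => ( ( z + x ) - x ) <= 13
stmt 1: x := z - 6  -- replace 2 occurrence(s) of x with (z - 6)
  => ( ( z + ( z - 6 ) ) - ( z - 6 ) ) <= 13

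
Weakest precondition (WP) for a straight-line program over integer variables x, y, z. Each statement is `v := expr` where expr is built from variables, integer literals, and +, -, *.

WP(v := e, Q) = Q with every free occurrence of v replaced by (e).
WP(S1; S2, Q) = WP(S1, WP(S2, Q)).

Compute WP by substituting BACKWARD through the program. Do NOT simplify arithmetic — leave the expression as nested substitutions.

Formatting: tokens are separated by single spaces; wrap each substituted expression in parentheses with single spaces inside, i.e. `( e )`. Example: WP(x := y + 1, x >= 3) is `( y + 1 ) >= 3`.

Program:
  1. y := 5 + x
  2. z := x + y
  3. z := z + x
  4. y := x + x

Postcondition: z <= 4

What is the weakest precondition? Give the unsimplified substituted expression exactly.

Answer: ( ( x + ( 5 + x ) ) + x ) <= 4

Derivation:
post: z <= 4
stmt 4: y := x + x  -- replace 0 occurrence(s) of y with (x + x)
  => z <= 4
stmt 3: z := z + x  -- replace 1 occurrence(s) of z with (z + x)
  => ( z + x ) <= 4
stmt 2: z := x + y  -- replace 1 occurrence(s) of z with (x + y)
  => ( ( x + y ) + x ) <= 4
stmt 1: y := 5 + x  -- replace 1 occurrence(s) of y with (5 + x)
  => ( ( x + ( 5 + x ) ) + x ) <= 4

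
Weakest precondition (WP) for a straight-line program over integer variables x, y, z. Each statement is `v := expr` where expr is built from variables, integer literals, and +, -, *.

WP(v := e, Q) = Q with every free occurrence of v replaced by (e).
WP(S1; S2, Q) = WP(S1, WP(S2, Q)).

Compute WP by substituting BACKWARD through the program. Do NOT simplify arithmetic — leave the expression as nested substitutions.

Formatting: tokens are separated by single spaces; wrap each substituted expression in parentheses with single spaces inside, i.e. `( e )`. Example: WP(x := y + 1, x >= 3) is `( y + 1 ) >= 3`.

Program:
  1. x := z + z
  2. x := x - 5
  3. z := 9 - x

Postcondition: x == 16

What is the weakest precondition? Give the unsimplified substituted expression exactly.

post: x == 16
stmt 3: z := 9 - x  -- replace 0 occurrence(s) of z with (9 - x)
  => x == 16
stmt 2: x := x - 5  -- replace 1 occurrence(s) of x with (x - 5)
  => ( x - 5 ) == 16
stmt 1: x := z + z  -- replace 1 occurrence(s) of x with (z + z)
  => ( ( z + z ) - 5 ) == 16

Answer: ( ( z + z ) - 5 ) == 16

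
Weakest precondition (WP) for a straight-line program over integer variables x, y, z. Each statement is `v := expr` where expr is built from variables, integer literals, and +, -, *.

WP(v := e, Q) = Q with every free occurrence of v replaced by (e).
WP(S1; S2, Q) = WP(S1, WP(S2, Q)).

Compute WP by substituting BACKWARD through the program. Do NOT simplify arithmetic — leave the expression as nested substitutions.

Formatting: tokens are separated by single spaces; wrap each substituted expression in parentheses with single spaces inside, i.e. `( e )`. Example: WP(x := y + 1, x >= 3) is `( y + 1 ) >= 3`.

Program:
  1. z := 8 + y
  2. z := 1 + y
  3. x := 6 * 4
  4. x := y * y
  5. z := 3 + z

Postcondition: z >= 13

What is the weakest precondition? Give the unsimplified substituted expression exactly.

Answer: ( 3 + ( 1 + y ) ) >= 13

Derivation:
post: z >= 13
stmt 5: z := 3 + z  -- replace 1 occurrence(s) of z with (3 + z)
  => ( 3 + z ) >= 13
stmt 4: x := y * y  -- replace 0 occurrence(s) of x with (y * y)
  => ( 3 + z ) >= 13
stmt 3: x := 6 * 4  -- replace 0 occurrence(s) of x with (6 * 4)
  => ( 3 + z ) >= 13
stmt 2: z := 1 + y  -- replace 1 occurrence(s) of z with (1 + y)
  => ( 3 + ( 1 + y ) ) >= 13
stmt 1: z := 8 + y  -- replace 0 occurrence(s) of z with (8 + y)
  => ( 3 + ( 1 + y ) ) >= 13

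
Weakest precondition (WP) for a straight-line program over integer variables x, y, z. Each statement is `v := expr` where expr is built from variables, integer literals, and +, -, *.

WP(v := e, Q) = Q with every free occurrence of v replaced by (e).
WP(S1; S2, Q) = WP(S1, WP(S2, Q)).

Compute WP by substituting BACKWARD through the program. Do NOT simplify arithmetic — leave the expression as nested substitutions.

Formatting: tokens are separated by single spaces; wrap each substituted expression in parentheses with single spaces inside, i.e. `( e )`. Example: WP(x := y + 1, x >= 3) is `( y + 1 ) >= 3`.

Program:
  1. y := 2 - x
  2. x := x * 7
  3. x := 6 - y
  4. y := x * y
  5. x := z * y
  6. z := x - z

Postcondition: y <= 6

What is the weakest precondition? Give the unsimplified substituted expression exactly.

post: y <= 6
stmt 6: z := x - z  -- replace 0 occurrence(s) of z with (x - z)
  => y <= 6
stmt 5: x := z * y  -- replace 0 occurrence(s) of x with (z * y)
  => y <= 6
stmt 4: y := x * y  -- replace 1 occurrence(s) of y with (x * y)
  => ( x * y ) <= 6
stmt 3: x := 6 - y  -- replace 1 occurrence(s) of x with (6 - y)
  => ( ( 6 - y ) * y ) <= 6
stmt 2: x := x * 7  -- replace 0 occurrence(s) of x with (x * 7)
  => ( ( 6 - y ) * y ) <= 6
stmt 1: y := 2 - x  -- replace 2 occurrence(s) of y with (2 - x)
  => ( ( 6 - ( 2 - x ) ) * ( 2 - x ) ) <= 6

Answer: ( ( 6 - ( 2 - x ) ) * ( 2 - x ) ) <= 6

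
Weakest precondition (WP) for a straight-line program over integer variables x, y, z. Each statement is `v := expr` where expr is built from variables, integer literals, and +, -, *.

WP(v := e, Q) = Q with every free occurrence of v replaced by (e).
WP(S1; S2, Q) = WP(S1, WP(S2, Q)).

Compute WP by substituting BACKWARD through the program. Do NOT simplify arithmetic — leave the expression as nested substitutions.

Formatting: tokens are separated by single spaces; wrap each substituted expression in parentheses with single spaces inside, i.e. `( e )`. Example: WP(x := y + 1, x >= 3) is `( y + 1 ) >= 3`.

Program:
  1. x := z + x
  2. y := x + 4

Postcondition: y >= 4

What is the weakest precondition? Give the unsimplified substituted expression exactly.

post: y >= 4
stmt 2: y := x + 4  -- replace 1 occurrence(s) of y with (x + 4)
  => ( x + 4 ) >= 4
stmt 1: x := z + x  -- replace 1 occurrence(s) of x with (z + x)
  => ( ( z + x ) + 4 ) >= 4

Answer: ( ( z + x ) + 4 ) >= 4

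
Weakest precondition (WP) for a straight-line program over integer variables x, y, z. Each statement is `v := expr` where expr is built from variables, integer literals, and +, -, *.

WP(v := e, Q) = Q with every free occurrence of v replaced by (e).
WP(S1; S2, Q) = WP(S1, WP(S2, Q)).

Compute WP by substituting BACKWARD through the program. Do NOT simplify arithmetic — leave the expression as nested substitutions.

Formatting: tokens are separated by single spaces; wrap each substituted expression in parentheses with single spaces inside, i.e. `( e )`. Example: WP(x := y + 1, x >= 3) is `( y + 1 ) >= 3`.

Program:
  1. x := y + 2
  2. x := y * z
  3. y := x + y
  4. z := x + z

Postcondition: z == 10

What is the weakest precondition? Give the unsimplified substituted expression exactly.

post: z == 10
stmt 4: z := x + z  -- replace 1 occurrence(s) of z with (x + z)
  => ( x + z ) == 10
stmt 3: y := x + y  -- replace 0 occurrence(s) of y with (x + y)
  => ( x + z ) == 10
stmt 2: x := y * z  -- replace 1 occurrence(s) of x with (y * z)
  => ( ( y * z ) + z ) == 10
stmt 1: x := y + 2  -- replace 0 occurrence(s) of x with (y + 2)
  => ( ( y * z ) + z ) == 10

Answer: ( ( y * z ) + z ) == 10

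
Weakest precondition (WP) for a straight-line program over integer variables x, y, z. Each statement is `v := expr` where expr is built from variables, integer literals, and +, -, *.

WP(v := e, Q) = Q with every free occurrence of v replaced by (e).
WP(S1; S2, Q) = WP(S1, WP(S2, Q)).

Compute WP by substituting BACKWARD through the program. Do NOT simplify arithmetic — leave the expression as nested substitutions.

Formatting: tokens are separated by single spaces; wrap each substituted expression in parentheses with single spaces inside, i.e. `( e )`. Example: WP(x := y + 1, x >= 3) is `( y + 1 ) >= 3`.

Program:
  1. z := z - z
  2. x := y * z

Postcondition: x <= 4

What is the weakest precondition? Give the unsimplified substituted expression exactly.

post: x <= 4
stmt 2: x := y * z  -- replace 1 occurrence(s) of x with (y * z)
  => ( y * z ) <= 4
stmt 1: z := z - z  -- replace 1 occurrence(s) of z with (z - z)
  => ( y * ( z - z ) ) <= 4

Answer: ( y * ( z - z ) ) <= 4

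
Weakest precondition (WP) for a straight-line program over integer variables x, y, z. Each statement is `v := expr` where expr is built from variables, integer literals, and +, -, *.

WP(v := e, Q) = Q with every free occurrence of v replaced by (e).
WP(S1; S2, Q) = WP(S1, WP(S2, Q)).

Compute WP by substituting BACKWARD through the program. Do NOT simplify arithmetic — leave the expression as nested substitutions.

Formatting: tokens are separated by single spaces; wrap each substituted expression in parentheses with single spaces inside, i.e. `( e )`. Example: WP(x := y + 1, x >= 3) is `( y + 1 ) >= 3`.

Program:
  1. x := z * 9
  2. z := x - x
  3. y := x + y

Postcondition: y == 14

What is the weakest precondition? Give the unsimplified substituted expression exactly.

Answer: ( ( z * 9 ) + y ) == 14

Derivation:
post: y == 14
stmt 3: y := x + y  -- replace 1 occurrence(s) of y with (x + y)
  => ( x + y ) == 14
stmt 2: z := x - x  -- replace 0 occurrence(s) of z with (x - x)
  => ( x + y ) == 14
stmt 1: x := z * 9  -- replace 1 occurrence(s) of x with (z * 9)
  => ( ( z * 9 ) + y ) == 14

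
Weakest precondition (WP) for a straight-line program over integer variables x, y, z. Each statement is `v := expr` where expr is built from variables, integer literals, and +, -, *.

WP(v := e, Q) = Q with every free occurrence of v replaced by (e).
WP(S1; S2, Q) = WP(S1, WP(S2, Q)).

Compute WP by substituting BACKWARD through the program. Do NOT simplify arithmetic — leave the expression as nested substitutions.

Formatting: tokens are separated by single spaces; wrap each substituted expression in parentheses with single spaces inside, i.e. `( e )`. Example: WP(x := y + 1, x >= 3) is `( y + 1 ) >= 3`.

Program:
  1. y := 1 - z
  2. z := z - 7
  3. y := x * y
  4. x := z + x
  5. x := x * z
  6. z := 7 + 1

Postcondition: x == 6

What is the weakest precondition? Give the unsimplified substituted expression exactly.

Answer: ( ( ( z - 7 ) + x ) * ( z - 7 ) ) == 6

Derivation:
post: x == 6
stmt 6: z := 7 + 1  -- replace 0 occurrence(s) of z with (7 + 1)
  => x == 6
stmt 5: x := x * z  -- replace 1 occurrence(s) of x with (x * z)
  => ( x * z ) == 6
stmt 4: x := z + x  -- replace 1 occurrence(s) of x with (z + x)
  => ( ( z + x ) * z ) == 6
stmt 3: y := x * y  -- replace 0 occurrence(s) of y with (x * y)
  => ( ( z + x ) * z ) == 6
stmt 2: z := z - 7  -- replace 2 occurrence(s) of z with (z - 7)
  => ( ( ( z - 7 ) + x ) * ( z - 7 ) ) == 6
stmt 1: y := 1 - z  -- replace 0 occurrence(s) of y with (1 - z)
  => ( ( ( z - 7 ) + x ) * ( z - 7 ) ) == 6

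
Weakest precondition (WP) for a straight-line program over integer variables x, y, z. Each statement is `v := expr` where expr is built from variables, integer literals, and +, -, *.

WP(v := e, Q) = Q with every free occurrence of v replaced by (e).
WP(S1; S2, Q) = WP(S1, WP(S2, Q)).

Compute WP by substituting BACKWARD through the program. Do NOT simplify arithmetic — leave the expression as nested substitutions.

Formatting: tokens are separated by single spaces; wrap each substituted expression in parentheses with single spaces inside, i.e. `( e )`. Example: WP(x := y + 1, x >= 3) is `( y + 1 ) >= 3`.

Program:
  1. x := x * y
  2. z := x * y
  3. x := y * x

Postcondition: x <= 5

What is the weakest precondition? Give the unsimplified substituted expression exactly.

post: x <= 5
stmt 3: x := y * x  -- replace 1 occurrence(s) of x with (y * x)
  => ( y * x ) <= 5
stmt 2: z := x * y  -- replace 0 occurrence(s) of z with (x * y)
  => ( y * x ) <= 5
stmt 1: x := x * y  -- replace 1 occurrence(s) of x with (x * y)
  => ( y * ( x * y ) ) <= 5

Answer: ( y * ( x * y ) ) <= 5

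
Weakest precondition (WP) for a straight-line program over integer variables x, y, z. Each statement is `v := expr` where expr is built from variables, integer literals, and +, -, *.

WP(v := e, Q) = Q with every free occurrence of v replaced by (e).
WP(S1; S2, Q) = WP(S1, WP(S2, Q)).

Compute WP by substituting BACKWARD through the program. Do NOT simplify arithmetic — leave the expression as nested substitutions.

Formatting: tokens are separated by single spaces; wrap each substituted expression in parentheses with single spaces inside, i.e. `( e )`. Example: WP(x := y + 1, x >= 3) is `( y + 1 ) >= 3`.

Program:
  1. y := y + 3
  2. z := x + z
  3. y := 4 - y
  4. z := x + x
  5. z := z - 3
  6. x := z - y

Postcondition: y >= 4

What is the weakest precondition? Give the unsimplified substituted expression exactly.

Answer: ( 4 - ( y + 3 ) ) >= 4

Derivation:
post: y >= 4
stmt 6: x := z - y  -- replace 0 occurrence(s) of x with (z - y)
  => y >= 4
stmt 5: z := z - 3  -- replace 0 occurrence(s) of z with (z - 3)
  => y >= 4
stmt 4: z := x + x  -- replace 0 occurrence(s) of z with (x + x)
  => y >= 4
stmt 3: y := 4 - y  -- replace 1 occurrence(s) of y with (4 - y)
  => ( 4 - y ) >= 4
stmt 2: z := x + z  -- replace 0 occurrence(s) of z with (x + z)
  => ( 4 - y ) >= 4
stmt 1: y := y + 3  -- replace 1 occurrence(s) of y with (y + 3)
  => ( 4 - ( y + 3 ) ) >= 4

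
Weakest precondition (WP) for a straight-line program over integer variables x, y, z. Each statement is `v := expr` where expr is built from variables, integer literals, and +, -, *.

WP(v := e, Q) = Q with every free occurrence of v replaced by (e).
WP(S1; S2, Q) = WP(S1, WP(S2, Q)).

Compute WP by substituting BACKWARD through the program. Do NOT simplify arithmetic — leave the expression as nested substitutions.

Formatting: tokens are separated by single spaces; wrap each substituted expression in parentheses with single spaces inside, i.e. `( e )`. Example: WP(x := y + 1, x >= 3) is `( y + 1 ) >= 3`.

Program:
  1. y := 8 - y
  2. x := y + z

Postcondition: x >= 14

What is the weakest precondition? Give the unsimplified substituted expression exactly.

post: x >= 14
stmt 2: x := y + z  -- replace 1 occurrence(s) of x with (y + z)
  => ( y + z ) >= 14
stmt 1: y := 8 - y  -- replace 1 occurrence(s) of y with (8 - y)
  => ( ( 8 - y ) + z ) >= 14

Answer: ( ( 8 - y ) + z ) >= 14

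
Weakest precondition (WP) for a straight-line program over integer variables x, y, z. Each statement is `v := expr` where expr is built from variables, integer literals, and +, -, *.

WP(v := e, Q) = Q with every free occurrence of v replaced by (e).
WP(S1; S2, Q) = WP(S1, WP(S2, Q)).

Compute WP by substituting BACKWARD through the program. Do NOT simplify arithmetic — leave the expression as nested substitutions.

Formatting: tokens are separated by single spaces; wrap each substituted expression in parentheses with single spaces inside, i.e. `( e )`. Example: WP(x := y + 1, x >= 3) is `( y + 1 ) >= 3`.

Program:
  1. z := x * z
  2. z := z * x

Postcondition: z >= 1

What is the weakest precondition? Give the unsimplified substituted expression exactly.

post: z >= 1
stmt 2: z := z * x  -- replace 1 occurrence(s) of z with (z * x)
  => ( z * x ) >= 1
stmt 1: z := x * z  -- replace 1 occurrence(s) of z with (x * z)
  => ( ( x * z ) * x ) >= 1

Answer: ( ( x * z ) * x ) >= 1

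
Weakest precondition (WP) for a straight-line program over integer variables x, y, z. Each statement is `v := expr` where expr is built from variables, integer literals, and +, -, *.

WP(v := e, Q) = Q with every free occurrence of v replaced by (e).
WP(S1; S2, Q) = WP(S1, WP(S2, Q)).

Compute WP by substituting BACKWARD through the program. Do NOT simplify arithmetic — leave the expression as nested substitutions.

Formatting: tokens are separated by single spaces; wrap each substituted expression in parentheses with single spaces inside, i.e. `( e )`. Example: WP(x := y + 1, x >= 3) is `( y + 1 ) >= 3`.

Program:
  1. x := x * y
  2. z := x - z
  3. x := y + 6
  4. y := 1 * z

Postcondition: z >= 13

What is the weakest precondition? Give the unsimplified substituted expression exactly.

Answer: ( ( x * y ) - z ) >= 13

Derivation:
post: z >= 13
stmt 4: y := 1 * z  -- replace 0 occurrence(s) of y with (1 * z)
  => z >= 13
stmt 3: x := y + 6  -- replace 0 occurrence(s) of x with (y + 6)
  => z >= 13
stmt 2: z := x - z  -- replace 1 occurrence(s) of z with (x - z)
  => ( x - z ) >= 13
stmt 1: x := x * y  -- replace 1 occurrence(s) of x with (x * y)
  => ( ( x * y ) - z ) >= 13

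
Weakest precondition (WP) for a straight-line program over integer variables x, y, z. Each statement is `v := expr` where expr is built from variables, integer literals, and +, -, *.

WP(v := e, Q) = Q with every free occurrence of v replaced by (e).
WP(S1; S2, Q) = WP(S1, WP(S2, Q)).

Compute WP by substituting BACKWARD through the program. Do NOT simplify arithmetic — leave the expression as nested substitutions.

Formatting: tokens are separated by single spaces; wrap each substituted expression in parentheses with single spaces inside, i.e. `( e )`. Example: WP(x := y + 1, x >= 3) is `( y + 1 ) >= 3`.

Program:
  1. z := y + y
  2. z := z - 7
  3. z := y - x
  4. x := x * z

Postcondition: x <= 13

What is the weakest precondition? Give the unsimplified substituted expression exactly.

Answer: ( x * ( y - x ) ) <= 13

Derivation:
post: x <= 13
stmt 4: x := x * z  -- replace 1 occurrence(s) of x with (x * z)
  => ( x * z ) <= 13
stmt 3: z := y - x  -- replace 1 occurrence(s) of z with (y - x)
  => ( x * ( y - x ) ) <= 13
stmt 2: z := z - 7  -- replace 0 occurrence(s) of z with (z - 7)
  => ( x * ( y - x ) ) <= 13
stmt 1: z := y + y  -- replace 0 occurrence(s) of z with (y + y)
  => ( x * ( y - x ) ) <= 13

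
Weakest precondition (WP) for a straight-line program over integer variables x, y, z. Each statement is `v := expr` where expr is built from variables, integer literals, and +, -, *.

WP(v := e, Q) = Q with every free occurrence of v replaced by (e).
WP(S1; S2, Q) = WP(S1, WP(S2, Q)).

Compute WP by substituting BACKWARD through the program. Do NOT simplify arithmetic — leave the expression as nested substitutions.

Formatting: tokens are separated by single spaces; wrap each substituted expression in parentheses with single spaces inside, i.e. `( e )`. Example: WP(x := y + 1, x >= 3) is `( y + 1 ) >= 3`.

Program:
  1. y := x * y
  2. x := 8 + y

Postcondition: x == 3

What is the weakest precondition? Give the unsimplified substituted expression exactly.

post: x == 3
stmt 2: x := 8 + y  -- replace 1 occurrence(s) of x with (8 + y)
  => ( 8 + y ) == 3
stmt 1: y := x * y  -- replace 1 occurrence(s) of y with (x * y)
  => ( 8 + ( x * y ) ) == 3

Answer: ( 8 + ( x * y ) ) == 3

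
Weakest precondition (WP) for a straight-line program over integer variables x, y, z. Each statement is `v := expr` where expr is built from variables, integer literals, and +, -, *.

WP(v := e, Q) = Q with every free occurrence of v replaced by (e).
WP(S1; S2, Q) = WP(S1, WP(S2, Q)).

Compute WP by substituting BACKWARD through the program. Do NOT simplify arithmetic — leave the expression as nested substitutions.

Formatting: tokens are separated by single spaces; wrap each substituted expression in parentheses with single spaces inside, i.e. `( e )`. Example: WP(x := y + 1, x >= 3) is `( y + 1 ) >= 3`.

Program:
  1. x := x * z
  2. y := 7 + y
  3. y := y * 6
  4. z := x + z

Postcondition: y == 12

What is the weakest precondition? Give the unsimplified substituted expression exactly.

Answer: ( ( 7 + y ) * 6 ) == 12

Derivation:
post: y == 12
stmt 4: z := x + z  -- replace 0 occurrence(s) of z with (x + z)
  => y == 12
stmt 3: y := y * 6  -- replace 1 occurrence(s) of y with (y * 6)
  => ( y * 6 ) == 12
stmt 2: y := 7 + y  -- replace 1 occurrence(s) of y with (7 + y)
  => ( ( 7 + y ) * 6 ) == 12
stmt 1: x := x * z  -- replace 0 occurrence(s) of x with (x * z)
  => ( ( 7 + y ) * 6 ) == 12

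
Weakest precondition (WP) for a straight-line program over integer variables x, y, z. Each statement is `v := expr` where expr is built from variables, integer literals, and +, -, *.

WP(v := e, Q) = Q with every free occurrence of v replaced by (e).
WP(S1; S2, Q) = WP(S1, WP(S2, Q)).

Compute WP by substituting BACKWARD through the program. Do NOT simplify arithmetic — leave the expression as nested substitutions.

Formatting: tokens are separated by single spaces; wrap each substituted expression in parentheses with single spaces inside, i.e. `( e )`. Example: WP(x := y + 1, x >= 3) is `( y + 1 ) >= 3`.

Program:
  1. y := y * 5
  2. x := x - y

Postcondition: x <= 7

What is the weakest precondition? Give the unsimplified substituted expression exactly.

post: x <= 7
stmt 2: x := x - y  -- replace 1 occurrence(s) of x with (x - y)
  => ( x - y ) <= 7
stmt 1: y := y * 5  -- replace 1 occurrence(s) of y with (y * 5)
  => ( x - ( y * 5 ) ) <= 7

Answer: ( x - ( y * 5 ) ) <= 7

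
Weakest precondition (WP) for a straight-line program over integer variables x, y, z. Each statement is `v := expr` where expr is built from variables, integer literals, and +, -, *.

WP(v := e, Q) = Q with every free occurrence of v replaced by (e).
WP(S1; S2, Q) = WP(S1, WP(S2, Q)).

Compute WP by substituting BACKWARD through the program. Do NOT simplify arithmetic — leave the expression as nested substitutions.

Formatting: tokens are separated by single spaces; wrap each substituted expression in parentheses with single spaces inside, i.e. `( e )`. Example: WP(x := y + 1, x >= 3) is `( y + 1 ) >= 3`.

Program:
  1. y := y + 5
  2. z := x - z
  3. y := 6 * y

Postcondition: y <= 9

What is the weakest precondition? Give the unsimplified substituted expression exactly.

Answer: ( 6 * ( y + 5 ) ) <= 9

Derivation:
post: y <= 9
stmt 3: y := 6 * y  -- replace 1 occurrence(s) of y with (6 * y)
  => ( 6 * y ) <= 9
stmt 2: z := x - z  -- replace 0 occurrence(s) of z with (x - z)
  => ( 6 * y ) <= 9
stmt 1: y := y + 5  -- replace 1 occurrence(s) of y with (y + 5)
  => ( 6 * ( y + 5 ) ) <= 9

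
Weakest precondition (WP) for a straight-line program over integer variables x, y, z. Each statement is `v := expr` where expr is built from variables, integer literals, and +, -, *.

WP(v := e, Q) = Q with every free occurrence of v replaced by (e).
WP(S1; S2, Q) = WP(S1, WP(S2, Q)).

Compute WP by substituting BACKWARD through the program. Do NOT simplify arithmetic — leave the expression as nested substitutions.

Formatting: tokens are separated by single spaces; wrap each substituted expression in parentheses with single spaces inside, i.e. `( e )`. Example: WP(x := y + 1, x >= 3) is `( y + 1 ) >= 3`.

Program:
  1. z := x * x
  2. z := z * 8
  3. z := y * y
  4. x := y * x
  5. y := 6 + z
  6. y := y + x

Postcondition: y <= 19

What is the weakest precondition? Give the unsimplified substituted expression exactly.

post: y <= 19
stmt 6: y := y + x  -- replace 1 occurrence(s) of y with (y + x)
  => ( y + x ) <= 19
stmt 5: y := 6 + z  -- replace 1 occurrence(s) of y with (6 + z)
  => ( ( 6 + z ) + x ) <= 19
stmt 4: x := y * x  -- replace 1 occurrence(s) of x with (y * x)
  => ( ( 6 + z ) + ( y * x ) ) <= 19
stmt 3: z := y * y  -- replace 1 occurrence(s) of z with (y * y)
  => ( ( 6 + ( y * y ) ) + ( y * x ) ) <= 19
stmt 2: z := z * 8  -- replace 0 occurrence(s) of z with (z * 8)
  => ( ( 6 + ( y * y ) ) + ( y * x ) ) <= 19
stmt 1: z := x * x  -- replace 0 occurrence(s) of z with (x * x)
  => ( ( 6 + ( y * y ) ) + ( y * x ) ) <= 19

Answer: ( ( 6 + ( y * y ) ) + ( y * x ) ) <= 19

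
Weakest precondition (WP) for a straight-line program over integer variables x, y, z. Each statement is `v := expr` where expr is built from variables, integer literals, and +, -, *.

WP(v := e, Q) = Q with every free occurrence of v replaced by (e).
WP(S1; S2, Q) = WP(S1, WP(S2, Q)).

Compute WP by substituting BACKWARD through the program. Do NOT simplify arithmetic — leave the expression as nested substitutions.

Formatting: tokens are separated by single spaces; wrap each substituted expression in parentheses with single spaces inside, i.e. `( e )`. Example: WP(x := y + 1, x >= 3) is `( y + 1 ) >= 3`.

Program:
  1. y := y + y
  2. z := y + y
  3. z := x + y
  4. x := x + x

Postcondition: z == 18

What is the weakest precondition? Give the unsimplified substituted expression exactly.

post: z == 18
stmt 4: x := x + x  -- replace 0 occurrence(s) of x with (x + x)
  => z == 18
stmt 3: z := x + y  -- replace 1 occurrence(s) of z with (x + y)
  => ( x + y ) == 18
stmt 2: z := y + y  -- replace 0 occurrence(s) of z with (y + y)
  => ( x + y ) == 18
stmt 1: y := y + y  -- replace 1 occurrence(s) of y with (y + y)
  => ( x + ( y + y ) ) == 18

Answer: ( x + ( y + y ) ) == 18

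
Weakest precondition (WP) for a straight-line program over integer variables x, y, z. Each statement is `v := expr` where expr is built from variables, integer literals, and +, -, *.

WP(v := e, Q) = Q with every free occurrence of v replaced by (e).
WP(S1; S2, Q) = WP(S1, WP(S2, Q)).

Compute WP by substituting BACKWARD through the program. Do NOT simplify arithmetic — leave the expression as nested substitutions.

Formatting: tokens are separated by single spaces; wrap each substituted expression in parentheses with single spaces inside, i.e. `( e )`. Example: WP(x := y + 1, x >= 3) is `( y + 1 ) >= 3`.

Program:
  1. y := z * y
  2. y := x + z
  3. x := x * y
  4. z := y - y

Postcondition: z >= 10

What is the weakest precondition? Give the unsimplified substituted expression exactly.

post: z >= 10
stmt 4: z := y - y  -- replace 1 occurrence(s) of z with (y - y)
  => ( y - y ) >= 10
stmt 3: x := x * y  -- replace 0 occurrence(s) of x with (x * y)
  => ( y - y ) >= 10
stmt 2: y := x + z  -- replace 2 occurrence(s) of y with (x + z)
  => ( ( x + z ) - ( x + z ) ) >= 10
stmt 1: y := z * y  -- replace 0 occurrence(s) of y with (z * y)
  => ( ( x + z ) - ( x + z ) ) >= 10

Answer: ( ( x + z ) - ( x + z ) ) >= 10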